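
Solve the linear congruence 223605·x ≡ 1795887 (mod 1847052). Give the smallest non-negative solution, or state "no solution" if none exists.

First find gcd(223605, 1847052):
1847052 = 8·223605 + 58212
223605 = 3·58212 + 48969
58212 = 1·48969 + 9243
48969 = 5·9243 + 2754
9243 = 3·2754 + 981
2754 = 2·981 + 792
981 = 1·792 + 189
792 = 4·189 + 36
189 = 5·36 + 9
36 = 4·9 + 0
gcd = 9 and 9 | 1795887, so solutions exist. Divide through by 9: 24845x ≡ 199543 (mod 205228).
Now find 24845⁻¹ mod 205228:
205228 = 8*24845 + 6468
24845 = 3*6468 + 5441
6468 = 1*5441 + 1027
5441 = 5*1027 + 306
1027 = 3*306 + 109
306 = 2*109 + 88
109 = 1*88 + 21
88 = 4*21 + 4
21 = 5*4 + 1
4 = 4*1 + 0
Back-substitute:
1 = 21 − 5·4
1 = −5·88 + 21·21
1 = 21·109 − 26·88
1 = −26·306 + 73·109
1 = 73·1027 − 245·306
1 = −245·5441 + 1298·1027
1 = 1298·6468 − 1543·5441
1 = −1543·24845 + 5927·6468
1 = 5927·205228 − 48959·24845
So 24845·(-48959) ≡ 1 (mod 205228), i.e. 24845⁻¹ ≡ 156269.
Then x ≡ 156269·199543 ≡ 42747 (mod 205228); the smallest non-negative solution is x = 42747.

42747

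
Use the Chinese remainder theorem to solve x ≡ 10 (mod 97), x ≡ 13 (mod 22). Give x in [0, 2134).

1465

Write x = 10 + 97·k. Then 97·k ≡ 13 − 10 ≡ 3 (mod 22).
Need 97⁻¹ mod 22. Extended Euclid on (22, 9):
22 = 2×9 + 4
9 = 2×4 + 1
4 = 4×1 + 0
Back-substitute:
1 = 9 − 2·4
1 = −2·22 + 5·9
97⁻¹ ≡ 5 (mod 22), so k ≡ 5·3 ≡ 15 (mod 22).
x = 10 + 97·15 = 1465.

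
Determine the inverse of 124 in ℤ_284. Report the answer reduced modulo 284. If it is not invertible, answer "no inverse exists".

Compute gcd(124, 284):
284 = 2·124 + 36
124 = 3·36 + 16
36 = 2·16 + 4
16 = 4·4 + 0
The gcd is 4, not 1, hence no inverse exists.

no inverse exists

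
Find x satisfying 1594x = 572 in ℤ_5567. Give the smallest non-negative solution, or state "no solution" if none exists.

First find gcd(1594, 5567):
5567 = 3*1594 + 785
1594 = 2*785 + 24
785 = 32*24 + 17
24 = 1*17 + 7
17 = 2*7 + 3
7 = 2*3 + 1
3 = 3*1 + 0
gcd = 1, so a unique solution mod 5567 exists.
Back-substitute for the Bézout coefficients:
1 = 7 − 2·3
1 = −2·17 + 5·7
1 = 5·24 − 7·17
1 = −7·785 + 229·24
1 = 229·1594 − 465·785
1 = −465·5567 + 1624·1594
So 1594·(1624) ≡ 1 (mod 5567), giving 1594⁻¹ ≡ 1624.
x ≡ 1594⁻¹·572 ≡ 1624·572 ≡ 4806 (mod 5567).

4806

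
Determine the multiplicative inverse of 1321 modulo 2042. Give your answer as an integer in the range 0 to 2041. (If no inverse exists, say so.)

405

Extended Euclidean algorithm:
2042 = 1·1321 + 721
1321 = 1·721 + 600
721 = 1·600 + 121
600 = 4·121 + 116
121 = 1·116 + 5
116 = 23·5 + 1
5 = 5·1 + 0
gcd = 1, so the inverse exists. Back-substitute:
1 = 116 − 23·5
1 = −23·121 + 24·116
1 = 24·600 − 119·121
1 = −119·721 + 143·600
1 = 143·1321 − 262·721
1 = −262·2042 + 405·1321
So 1321·405 ≡ 1 (mod 2042).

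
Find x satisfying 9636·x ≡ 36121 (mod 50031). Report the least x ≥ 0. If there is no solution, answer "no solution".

gcd(9636, 50031):
50031 = 5·9636 + 1851
9636 = 5·1851 + 381
1851 = 4·381 + 327
381 = 1·327 + 54
327 = 6·54 + 3
54 = 18·3 + 0
gcd = 3, but 3 ∤ 36121, so the congruence has no solution.

no solution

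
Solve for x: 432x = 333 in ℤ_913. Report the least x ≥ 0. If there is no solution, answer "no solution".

First find gcd(432, 913):
913 = 2·432 + 49
432 = 8·49 + 40
49 = 1·40 + 9
40 = 4·9 + 4
9 = 2·4 + 1
4 = 4·1 + 0
gcd = 1, so a unique solution mod 913 exists.
Back-substitute for the Bézout coefficients:
1 = 9 − 2·4
1 = −2·40 + 9·9
1 = 9·49 − 11·40
1 = −11·432 + 97·49
1 = 97·913 − 205·432
So 432·(-205) ≡ 1 (mod 913), giving 432⁻¹ ≡ 708.
x ≡ 432⁻¹·333 ≡ 708·333 ≡ 210 (mod 913).

210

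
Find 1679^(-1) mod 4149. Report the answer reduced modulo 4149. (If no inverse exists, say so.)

3593

Extended Euclidean algorithm:
4149 = 2*1679 + 791
1679 = 2*791 + 97
791 = 8*97 + 15
97 = 6*15 + 7
15 = 2*7 + 1
7 = 7*1 + 0
gcd = 1, so the inverse exists. Back-substitute:
1 = 15 − 2·7
1 = −2·97 + 13·15
1 = 13·791 − 106·97
1 = −106·1679 + 225·791
1 = 225·4149 − 556·1679
Hence 1679⁻¹ ≡ -556 ≡ 3593 (mod 4149).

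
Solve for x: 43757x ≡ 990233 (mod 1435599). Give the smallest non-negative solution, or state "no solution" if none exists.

179452

First find gcd(43757, 1435599):
1435599 = 32*43757 + 35375
43757 = 1*35375 + 8382
35375 = 4*8382 + 1847
8382 = 4*1847 + 994
1847 = 1*994 + 853
994 = 1*853 + 141
853 = 6*141 + 7
141 = 20*7 + 1
7 = 7*1 + 0
gcd = 1, so a unique solution mod 1435599 exists.
Back-substitute for the Bézout coefficients:
1 = 141 − 20·7
1 = −20·853 + 121·141
1 = 121·994 − 141·853
1 = −141·1847 + 262·994
1 = 262·8382 − 1189·1847
1 = −1189·35375 + 5018·8382
1 = 5018·43757 − 6207·35375
1 = −6207·1435599 + 203642·43757
So 43757·(203642) ≡ 1 (mod 1435599), giving 43757⁻¹ ≡ 203642.
x ≡ 43757⁻¹·990233 ≡ 203642·990233 ≡ 179452 (mod 1435599).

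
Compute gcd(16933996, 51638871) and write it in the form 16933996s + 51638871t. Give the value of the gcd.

1

Repeated division:
51638871 = 3×16933996 + 836883
16933996 = 20×836883 + 196336
836883 = 4×196336 + 51539
196336 = 3×51539 + 41719
51539 = 1×41719 + 9820
41719 = 4×9820 + 2439
9820 = 4×2439 + 64
2439 = 38×64 + 7
64 = 9×7 + 1
7 = 7×1 + 0
gcd(16933996, 51638871) = 1.
Back-substituting:
1 = 64 − 9·7
1 = −9·2439 + 343·64
1 = 343·9820 − 1381·2439
1 = −1381·41719 + 5867·9820
1 = 5867·51539 − 7248·41719
1 = −7248·196336 + 27611·51539
1 = 27611·836883 − 117692·196336
1 = −117692·16933996 + 2381451·836883
1 = 2381451·51638871 − 7262045·16933996
So 1 = (2381451)·51638871 + (-7262045)·16933996.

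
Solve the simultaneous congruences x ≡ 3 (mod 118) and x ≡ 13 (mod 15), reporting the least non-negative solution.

1183

Write x = 3 + 118·k. Then 118·k ≡ 13 − 3 ≡ 10 (mod 15).
Need 118⁻¹ mod 15. Extended Euclid on (15, 13):
15 = 1·13 + 2
13 = 6·2 + 1
2 = 2·1 + 0
Back-substitute:
1 = 13 − 6·2
1 = −6·15 + 7·13
118⁻¹ ≡ 7 (mod 15), so k ≡ 7·10 ≡ 10 (mod 15).
x = 3 + 118·10 = 1183.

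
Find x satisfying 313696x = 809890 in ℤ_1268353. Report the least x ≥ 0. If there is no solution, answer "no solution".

First find gcd(313696, 1268353):
1268353 = 4·313696 + 13569
313696 = 23·13569 + 1609
13569 = 8·1609 + 697
1609 = 2·697 + 215
697 = 3·215 + 52
215 = 4·52 + 7
52 = 7·7 + 3
7 = 2·3 + 1
3 = 3·1 + 0
gcd = 1, so a unique solution mod 1268353 exists.
Back-substitute for the Bézout coefficients:
1 = 7 − 2·3
1 = −2·52 + 15·7
1 = 15·215 − 62·52
1 = −62·697 + 201·215
1 = 201·1609 − 464·697
1 = −464·13569 + 3913·1609
1 = 3913·313696 − 90463·13569
1 = −90463·1268353 + 365765·313696
So 313696·(365765) ≡ 1 (mod 1268353), giving 313696⁻¹ ≡ 365765.
x ≡ 313696⁻¹·809890 ≡ 365765·809890 ≡ 499288 (mod 1268353).

499288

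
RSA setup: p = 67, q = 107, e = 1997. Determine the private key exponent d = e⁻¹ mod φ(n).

φ(n) = (p−1)(q−1) = 66·106 = 6996.
Need d with 1997·d ≡ 1 (mod 6996). Apply the extended Euclidean algorithm:
6996 = 3·1997 + 1005
1997 = 1·1005 + 992
1005 = 1·992 + 13
992 = 76·13 + 4
13 = 3·4 + 1
4 = 4·1 + 0
Back-substitute:
1 = 13 − 3·4
1 = −3·992 + 229·13
1 = 229·1005 − 232·992
1 = −232·1997 + 461·1005
1 = 461·6996 − 1615·1997
So 1997·(-1615) ≡ 1 (mod 6996), hence d ≡ -1615 ≡ 5381 (mod 6996).

5381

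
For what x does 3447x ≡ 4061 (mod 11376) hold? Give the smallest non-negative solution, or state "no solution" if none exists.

gcd(3447, 11376):
11376 = 3×3447 + 1035
3447 = 3×1035 + 342
1035 = 3×342 + 9
342 = 38×9 + 0
gcd = 9, but 9 ∤ 4061, so the congruence has no solution.

no solution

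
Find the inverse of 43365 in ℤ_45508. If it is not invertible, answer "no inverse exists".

Apply the Euclidean algorithm to 45508 and 43365:
45508 = 1·43365 + 2143
43365 = 20·2143 + 505
2143 = 4·505 + 123
505 = 4·123 + 13
123 = 9·13 + 6
13 = 2·6 + 1
6 = 6·1 + 0
The gcd is 1. Working backward:
1 = 13 − 2·6
1 = −2·123 + 19·13
1 = 19·505 − 78·123
1 = −78·2143 + 331·505
1 = 331·43365 − 6698·2143
1 = −6698·45508 + 7029·43365
So 43365·7029 ≡ 1 (mod 45508).

7029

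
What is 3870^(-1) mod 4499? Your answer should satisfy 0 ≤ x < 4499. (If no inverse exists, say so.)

3140

Extended Euclidean algorithm:
4499 = 1*3870 + 629
3870 = 6*629 + 96
629 = 6*96 + 53
96 = 1*53 + 43
53 = 1*43 + 10
43 = 4*10 + 3
10 = 3*3 + 1
3 = 3*1 + 0
The gcd is 1. Working backward:
1 = 10 − 3·3
1 = −3·43 + 13·10
1 = 13·53 − 16·43
1 = −16·96 + 29·53
1 = 29·629 − 190·96
1 = −190·3870 + 1169·629
1 = 1169·4499 − 1359·3870
Thus 3870·(-1359) ≡ 1 (mod 4499); reducing, -1359 mod 4499 = 3140.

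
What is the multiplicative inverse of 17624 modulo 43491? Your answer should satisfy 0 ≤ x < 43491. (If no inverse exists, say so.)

Apply the Euclidean algorithm to 43491 and 17624:
43491 = 2·17624 + 8243
17624 = 2·8243 + 1138
8243 = 7·1138 + 277
1138 = 4·277 + 30
277 = 9·30 + 7
30 = 4·7 + 2
7 = 3·2 + 1
2 = 2·1 + 0
The gcd is 1. Working backward:
1 = 7 − 3·2
1 = −3·30 + 13·7
1 = 13·277 − 120·30
1 = −120·1138 + 493·277
1 = 493·8243 − 3571·1138
1 = −3571·17624 + 7635·8243
1 = 7635·43491 − 18841·17624
So 17624·(-18841) ≡ 1 (mod 43491), and -18841 ≡ 24650 (mod 43491).

24650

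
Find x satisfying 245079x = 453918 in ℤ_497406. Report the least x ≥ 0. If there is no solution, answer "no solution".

First find gcd(245079, 497406):
497406 = 2×245079 + 7248
245079 = 33×7248 + 5895
7248 = 1×5895 + 1353
5895 = 4×1353 + 483
1353 = 2×483 + 387
483 = 1×387 + 96
387 = 4×96 + 3
96 = 32×3 + 0
gcd = 3 and 3 | 453918, so solutions exist. Divide through by 3: 81693x ≡ 151306 (mod 165802).
Now find 81693⁻¹ mod 165802:
165802 = 2×81693 + 2416
81693 = 33×2416 + 1965
2416 = 1×1965 + 451
1965 = 4×451 + 161
451 = 2×161 + 129
161 = 1×129 + 32
129 = 4×32 + 1
32 = 32×1 + 0
Back-substitute:
1 = 129 − 4·32
1 = −4·161 + 5·129
1 = 5·451 − 14·161
1 = −14·1965 + 61·451
1 = 61·2416 − 75·1965
1 = −75·81693 + 2536·2416
1 = 2536·165802 − 5147·81693
So 81693·(-5147) ≡ 1 (mod 165802), i.e. 81693⁻¹ ≡ 160655.
Then x ≡ 160655·151306 ≡ 12 (mod 165802); the smallest non-negative solution is x = 12.

12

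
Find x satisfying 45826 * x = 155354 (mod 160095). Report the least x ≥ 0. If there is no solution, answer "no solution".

25094

First find gcd(45826, 160095):
160095 = 3×45826 + 22617
45826 = 2×22617 + 592
22617 = 38×592 + 121
592 = 4×121 + 108
121 = 1×108 + 13
108 = 8×13 + 4
13 = 3×4 + 1
4 = 4×1 + 0
gcd = 1, so a unique solution mod 160095 exists.
Back-substitute for the Bézout coefficients:
1 = 13 − 3·4
1 = −3·108 + 25·13
1 = 25·121 − 28·108
1 = −28·592 + 137·121
1 = 137·22617 − 5234·592
1 = −5234·45826 + 10605·22617
1 = 10605·160095 − 37049·45826
So 45826·(-37049) ≡ 1 (mod 160095), giving 45826⁻¹ ≡ 123046.
x ≡ 45826⁻¹·155354 ≡ 123046·155354 ≡ 25094 (mod 160095).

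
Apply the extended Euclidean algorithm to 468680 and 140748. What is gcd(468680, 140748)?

4

Euclidean algorithm:
468680 = 3×140748 + 46436
140748 = 3×46436 + 1440
46436 = 32×1440 + 356
1440 = 4×356 + 16
356 = 22×16 + 4
16 = 4×4 + 0
gcd(468680, 140748) = 4.
Working backward:
4 = 356 − 22·16
4 = −22·1440 + 89·356
4 = 89·46436 − 2870·1440
4 = −2870·140748 + 8699·46436
4 = 8699·468680 − 28967·140748
So 4 = (8699)·468680 + (-28967)·140748.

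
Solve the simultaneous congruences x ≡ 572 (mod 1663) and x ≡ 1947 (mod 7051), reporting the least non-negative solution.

Write x = 572 + 1663·k. Then 1663·k ≡ 1947 − 572 ≡ 1375 (mod 7051).
Need 1663⁻¹ mod 7051. Extended Euclid on (7051, 1663):
7051 = 4·1663 + 399
1663 = 4·399 + 67
399 = 5·67 + 64
67 = 1·64 + 3
64 = 21·3 + 1
3 = 3·1 + 0
Back-substitute:
1 = 64 − 21·3
1 = −21·67 + 22·64
1 = 22·399 − 131·67
1 = −131·1663 + 546·399
1 = 546·7051 − 2315·1663
1663⁻¹ ≡ 4736 (mod 7051), so k ≡ 4736·1375 ≡ 3927 (mod 7051).
x = 572 + 1663·3927 = 6531173.

6531173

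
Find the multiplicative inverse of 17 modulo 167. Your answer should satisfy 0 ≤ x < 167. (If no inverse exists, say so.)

59

Extended Euclidean algorithm:
167 = 9×17 + 14
17 = 1×14 + 3
14 = 4×3 + 2
3 = 1×2 + 1
2 = 2×1 + 0
The gcd is 1. Working backward:
1 = 3 − 2
1 = −14 + 5·3
1 = 5·17 − 6·14
1 = −6·167 + 59·17
So 17·59 ≡ 1 (mod 167).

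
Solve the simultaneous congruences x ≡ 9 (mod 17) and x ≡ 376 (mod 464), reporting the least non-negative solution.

7336

Write x = 9 + 17·k. Then 17·k ≡ 376 − 9 ≡ 367 (mod 464).
Need 17⁻¹ mod 464. Extended Euclid on (464, 17):
464 = 27×17 + 5
17 = 3×5 + 2
5 = 2×2 + 1
2 = 2×1 + 0
Back-substitute:
1 = 5 − 2·2
1 = −2·17 + 7·5
1 = 7·464 − 191·17
17⁻¹ ≡ 273 (mod 464), so k ≡ 273·367 ≡ 431 (mod 464).
x = 9 + 17·431 = 7336.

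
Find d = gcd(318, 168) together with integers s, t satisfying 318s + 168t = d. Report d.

Apply Euclid's algorithm to 318 and 168:
318 = 1×168 + 150
168 = 1×150 + 18
150 = 8×18 + 6
18 = 3×6 + 0
gcd(318, 168) = 6.
Working backward:
6 = 150 − 8·18
6 = −8·168 + 9·150
6 = 9·318 − 17·168
So 6 = (9)·318 + (-17)·168.

6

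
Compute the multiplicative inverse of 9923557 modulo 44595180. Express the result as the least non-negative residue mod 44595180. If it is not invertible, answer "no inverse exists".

Compute gcd(9923557, 44595180):
44595180 = 4*9923557 + 4900952
9923557 = 2*4900952 + 121653
4900952 = 40*121653 + 34832
121653 = 3*34832 + 17157
34832 = 2*17157 + 518
17157 = 33*518 + 63
518 = 8*63 + 14
63 = 4*14 + 7
14 = 2*7 + 0
gcd(9923557, 44595180) = 7 ≠ 1, so 9923557 has no multiplicative inverse modulo 44595180.

no inverse exists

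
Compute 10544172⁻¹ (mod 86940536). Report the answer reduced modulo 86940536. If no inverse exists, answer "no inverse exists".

no inverse exists

Compute gcd(10544172, 86940536):
86940536 = 8×10544172 + 2587160
10544172 = 4×2587160 + 195532
2587160 = 13×195532 + 45244
195532 = 4×45244 + 14556
45244 = 3×14556 + 1576
14556 = 9×1576 + 372
1576 = 4×372 + 88
372 = 4×88 + 20
88 = 4×20 + 8
20 = 2×8 + 4
8 = 2×4 + 0
The gcd is 4, not 1, hence no inverse exists.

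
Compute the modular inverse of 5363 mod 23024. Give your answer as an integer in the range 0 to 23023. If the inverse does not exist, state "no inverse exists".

Run Euclid on (23024, 5363):
23024 = 4×5363 + 1572
5363 = 3×1572 + 647
1572 = 2×647 + 278
647 = 2×278 + 91
278 = 3×91 + 5
91 = 18×5 + 1
5 = 5×1 + 0
Since gcd(5363, 23024) = 1, back-substitute to write 1 as a combination:
1 = 91 − 18·5
1 = −18·278 + 55·91
1 = 55·647 − 128·278
1 = −128·1572 + 311·647
1 = 311·5363 − 1061·1572
1 = −1061·23024 + 4555·5363
So 5363·4555 ≡ 1 (mod 23024).

4555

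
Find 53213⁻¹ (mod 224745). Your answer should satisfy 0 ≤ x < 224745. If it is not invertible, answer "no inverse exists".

Apply the Euclidean algorithm to 224745 and 53213:
224745 = 4×53213 + 11893
53213 = 4×11893 + 5641
11893 = 2×5641 + 611
5641 = 9×611 + 142
611 = 4×142 + 43
142 = 3×43 + 13
43 = 3×13 + 4
13 = 3×4 + 1
4 = 4×1 + 0
Since gcd(53213, 224745) = 1, back-substitute to write 1 as a combination:
1 = 13 − 3·4
1 = −3·43 + 10·13
1 = 10·142 − 33·43
1 = −33·611 + 142·142
1 = 142·5641 − 1311·611
1 = −1311·11893 + 2764·5641
1 = 2764·53213 − 12367·11893
1 = −12367·224745 + 52232·53213
So 53213·52232 ≡ 1 (mod 224745).

52232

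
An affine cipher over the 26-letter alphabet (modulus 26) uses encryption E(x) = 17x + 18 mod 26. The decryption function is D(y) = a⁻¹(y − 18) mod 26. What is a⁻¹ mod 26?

Apply the Euclidean algorithm to 26 and 17:
26 = 1·17 + 9
17 = 1·9 + 8
9 = 1·8 + 1
8 = 8·1 + 0
gcd = 1, so the inverse exists. Back-substitute:
1 = 9 − 8
1 = −17 + 2·9
1 = 2·26 − 3·17
Thus 17·(-3) ≡ 1 (mod 26); reducing, -3 mod 26 = 23.

23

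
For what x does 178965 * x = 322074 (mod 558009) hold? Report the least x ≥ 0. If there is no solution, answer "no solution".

First find gcd(178965, 558009):
558009 = 3×178965 + 21114
178965 = 8×21114 + 10053
21114 = 2×10053 + 1008
10053 = 9×1008 + 981
1008 = 1×981 + 27
981 = 36×27 + 9
27 = 3×9 + 0
gcd = 9 and 9 | 322074, so solutions exist. Divide through by 9: 19885x ≡ 35786 (mod 62001).
Now find 19885⁻¹ mod 62001:
62001 = 3·19885 + 2346
19885 = 8·2346 + 1117
2346 = 2·1117 + 112
1117 = 9·112 + 109
112 = 1·109 + 3
109 = 36·3 + 1
3 = 3·1 + 0
Back-substitute:
1 = 109 − 36·3
1 = −36·112 + 37·109
1 = 37·1117 − 369·112
1 = −369·2346 + 775·1117
1 = 775·19885 − 6569·2346
1 = −6569·62001 + 20482·19885
So 19885⁻¹ ≡ 20482 (mod 62001).
Then x ≡ 20482·35786 ≡ 55031 (mod 62001); the smallest non-negative solution is x = 55031.

55031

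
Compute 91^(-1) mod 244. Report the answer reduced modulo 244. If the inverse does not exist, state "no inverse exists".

Apply the Euclidean algorithm to 244 and 91:
244 = 2·91 + 62
91 = 1·62 + 29
62 = 2·29 + 4
29 = 7·4 + 1
4 = 4·1 + 0
gcd = 1, so the inverse exists. Back-substitute:
1 = 29 − 7·4
1 = −7·62 + 15·29
1 = 15·91 − 22·62
1 = −22·244 + 59·91
So 91·59 ≡ 1 (mod 244).

59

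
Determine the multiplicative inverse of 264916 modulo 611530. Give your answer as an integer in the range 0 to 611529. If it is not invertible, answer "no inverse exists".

no inverse exists

Euclidean algorithm on 611530, 264916:
611530 = 2*264916 + 81698
264916 = 3*81698 + 19822
81698 = 4*19822 + 2410
19822 = 8*2410 + 542
2410 = 4*542 + 242
542 = 2*242 + 58
242 = 4*58 + 10
58 = 5*10 + 8
10 = 1*8 + 2
8 = 4*2 + 0
The gcd is 2, not 1, hence no inverse exists.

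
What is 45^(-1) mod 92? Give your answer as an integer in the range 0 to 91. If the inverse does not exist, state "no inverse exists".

45

Run Euclid on (92, 45):
92 = 2×45 + 2
45 = 22×2 + 1
2 = 2×1 + 0
The gcd is 1. Working backward:
1 = 45 − 22·2
1 = −22·92 + 45·45
So 45·45 ≡ 1 (mod 92).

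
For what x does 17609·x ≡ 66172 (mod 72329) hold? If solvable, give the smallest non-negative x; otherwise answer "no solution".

32605

First find gcd(17609, 72329):
72329 = 4*17609 + 1893
17609 = 9*1893 + 572
1893 = 3*572 + 177
572 = 3*177 + 41
177 = 4*41 + 13
41 = 3*13 + 2
13 = 6*2 + 1
2 = 2*1 + 0
gcd = 1, so a unique solution mod 72329 exists.
Back-substitute for the Bézout coefficients:
1 = 13 − 6·2
1 = −6·41 + 19·13
1 = 19·177 − 82·41
1 = −82·572 + 265·177
1 = 265·1893 − 877·572
1 = −877·17609 + 8158·1893
1 = 8158·72329 − 33509·17609
So 17609·(-33509) ≡ 1 (mod 72329), giving 17609⁻¹ ≡ 38820.
x ≡ 17609⁻¹·66172 ≡ 38820·66172 ≡ 32605 (mod 72329).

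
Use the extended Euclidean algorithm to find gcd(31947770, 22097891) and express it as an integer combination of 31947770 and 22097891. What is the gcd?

1

Euclidean algorithm:
31947770 = 1*22097891 + 9849879
22097891 = 2*9849879 + 2398133
9849879 = 4*2398133 + 257347
2398133 = 9*257347 + 82010
257347 = 3*82010 + 11317
82010 = 7*11317 + 2791
11317 = 4*2791 + 153
2791 = 18*153 + 37
153 = 4*37 + 5
37 = 7*5 + 2
5 = 2*2 + 1
2 = 2*1 + 0
gcd(31947770, 22097891) = 1.
Working backward:
1 = 5 − 2·2
1 = −2·37 + 15·5
1 = 15·153 − 62·37
1 = −62·2791 + 1131·153
1 = 1131·11317 − 4586·2791
1 = −4586·82010 + 33233·11317
1 = 33233·257347 − 104285·82010
1 = −104285·2398133 + 971798·257347
1 = 971798·9849879 − 3991477·2398133
1 = −3991477·22097891 + 8954752·9849879
1 = 8954752·31947770 − 12946229·22097891
So 1 = (8954752)·31947770 + (-12946229)·22097891.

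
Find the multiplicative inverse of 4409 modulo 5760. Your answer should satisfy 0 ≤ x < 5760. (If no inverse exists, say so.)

5129

Extended Euclidean algorithm:
5760 = 1·4409 + 1351
4409 = 3·1351 + 356
1351 = 3·356 + 283
356 = 1·283 + 73
283 = 3·73 + 64
73 = 1·64 + 9
64 = 7·9 + 1
9 = 9·1 + 0
The gcd is 1. Working backward:
1 = 64 − 7·9
1 = −7·73 + 8·64
1 = 8·283 − 31·73
1 = −31·356 + 39·283
1 = 39·1351 − 148·356
1 = −148·4409 + 483·1351
1 = 483·5760 − 631·4409
So 4409·(-631) ≡ 1 (mod 5760), and -631 ≡ 5129 (mod 5760).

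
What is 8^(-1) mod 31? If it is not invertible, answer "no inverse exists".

4

Apply the Euclidean algorithm to 31 and 8:
31 = 3·8 + 7
8 = 1·7 + 1
7 = 7·1 + 0
Since gcd(8, 31) = 1, back-substitute to write 1 as a combination:
1 = 8 − 7
1 = −31 + 4·8
So 8·4 ≡ 1 (mod 31).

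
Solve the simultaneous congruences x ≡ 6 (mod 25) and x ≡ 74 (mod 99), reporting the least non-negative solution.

Write x = 6 + 25·k. Then 25·k ≡ 74 − 6 ≡ 68 (mod 99).
Need 25⁻¹ mod 99. Extended Euclid on (99, 25):
99 = 3×25 + 24
25 = 1×24 + 1
24 = 24×1 + 0
Back-substitute:
1 = 25 − 24
1 = −99 + 4·25
25⁻¹ ≡ 4 (mod 99), so k ≡ 4·68 ≡ 74 (mod 99).
x = 6 + 25·74 = 1856.

1856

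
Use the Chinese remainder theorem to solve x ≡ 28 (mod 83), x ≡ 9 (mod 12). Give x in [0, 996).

609

Write x = 28 + 83·k. Then 83·k ≡ 9 − 28 ≡ 5 (mod 12).
Need 83⁻¹ mod 12. Extended Euclid on (12, 11):
12 = 1*11 + 1
11 = 11*1 + 0
Back-substitute:
1 = 12 − 11
83⁻¹ ≡ 11 (mod 12), so k ≡ 11·5 ≡ 7 (mod 12).
x = 28 + 83·7 = 609.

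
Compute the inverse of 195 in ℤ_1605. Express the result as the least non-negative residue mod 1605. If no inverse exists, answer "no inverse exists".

Euclidean algorithm on 1605, 195:
1605 = 8*195 + 45
195 = 4*45 + 15
45 = 3*15 + 0
Since gcd = 15 > 1, 195 is not a unit mod 1605.

no inverse exists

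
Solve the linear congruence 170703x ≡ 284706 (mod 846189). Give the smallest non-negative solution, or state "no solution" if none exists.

First find gcd(170703, 846189):
846189 = 4·170703 + 163377
170703 = 1·163377 + 7326
163377 = 22·7326 + 2205
7326 = 3·2205 + 711
2205 = 3·711 + 72
711 = 9·72 + 63
72 = 1·63 + 9
63 = 7·9 + 0
gcd = 9 and 9 | 284706, so solutions exist. Divide through by 9: 18967x ≡ 31634 (mod 94021).
Now find 18967⁻¹ mod 94021:
94021 = 4×18967 + 18153
18967 = 1×18153 + 814
18153 = 22×814 + 245
814 = 3×245 + 79
245 = 3×79 + 8
79 = 9×8 + 7
8 = 1×7 + 1
7 = 7×1 + 0
Back-substitute:
1 = 8 − 7
1 = −79 + 10·8
1 = 10·245 − 31·79
1 = −31·814 + 103·245
1 = 103·18153 − 2297·814
1 = −2297·18967 + 2400·18153
1 = 2400·94021 − 11897·18967
So 18967·(-11897) ≡ 1 (mod 94021), i.e. 18967⁻¹ ≡ 82124.
Then x ≡ 82124·31634 ≡ 16365 (mod 94021); the smallest non-negative solution is x = 16365.

16365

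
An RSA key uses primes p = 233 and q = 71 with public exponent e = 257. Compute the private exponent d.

14913

φ(n) = (p−1)(q−1) = 232·70 = 16240.
Need d with 257·d ≡ 1 (mod 16240). Apply the extended Euclidean algorithm:
16240 = 63×257 + 49
257 = 5×49 + 12
49 = 4×12 + 1
12 = 12×1 + 0
Back-substitute:
1 = 49 − 4·12
1 = −4·257 + 21·49
1 = 21·16240 − 1327·257
So 257·(-1327) ≡ 1 (mod 16240), hence d ≡ -1327 ≡ 14913 (mod 16240).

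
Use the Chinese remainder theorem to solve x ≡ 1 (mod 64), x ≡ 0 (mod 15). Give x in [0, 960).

705

Write x = 1 + 64·k. Then 64·k ≡ 0 − 1 ≡ 14 (mod 15).
Need 64⁻¹ mod 15. Extended Euclid on (15, 4):
15 = 3×4 + 3
4 = 1×3 + 1
3 = 3×1 + 0
Back-substitute:
1 = 4 − 3
1 = −15 + 4·4
64⁻¹ ≡ 4 (mod 15), so k ≡ 4·14 ≡ 11 (mod 15).
x = 1 + 64·11 = 705.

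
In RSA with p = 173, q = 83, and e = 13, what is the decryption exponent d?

φ(n) = (p−1)(q−1) = 172·82 = 14104.
Need d with 13·d ≡ 1 (mod 14104). Apply the extended Euclidean algorithm:
14104 = 1084·13 + 12
13 = 1·12 + 1
12 = 12·1 + 0
Back-substitute:
1 = 13 − 12
1 = −14104 + 1085·13
So 13·1085 ≡ 1 (mod 14104), hence d = 1085.

1085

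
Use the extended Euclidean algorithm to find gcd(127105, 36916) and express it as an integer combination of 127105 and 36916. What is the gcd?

11

Apply Euclid's algorithm to 127105 and 36916:
127105 = 3·36916 + 16357
36916 = 2·16357 + 4202
16357 = 3·4202 + 3751
4202 = 1·3751 + 451
3751 = 8·451 + 143
451 = 3·143 + 22
143 = 6·22 + 11
22 = 2·11 + 0
gcd(127105, 36916) = 11.
Working backward:
11 = 143 − 6·22
11 = −6·451 + 19·143
11 = 19·3751 − 158·451
11 = −158·4202 + 177·3751
11 = 177·16357 − 689·4202
11 = −689·36916 + 1555·16357
11 = 1555·127105 − 5354·36916
So 11 = (1555)·127105 + (-5354)·36916.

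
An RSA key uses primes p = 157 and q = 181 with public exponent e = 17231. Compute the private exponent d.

φ(n) = (p−1)(q−1) = 156·180 = 28080.
Need d with 17231·d ≡ 1 (mod 28080). Apply the extended Euclidean algorithm:
28080 = 1*17231 + 10849
17231 = 1*10849 + 6382
10849 = 1*6382 + 4467
6382 = 1*4467 + 1915
4467 = 2*1915 + 637
1915 = 3*637 + 4
637 = 159*4 + 1
4 = 4*1 + 0
Back-substitute:
1 = 637 − 159·4
1 = −159·1915 + 478·637
1 = 478·4467 − 1115·1915
1 = −1115·6382 + 1593·4467
1 = 1593·10849 − 2708·6382
1 = −2708·17231 + 4301·10849
1 = 4301·28080 − 7009·17231
So 17231·(-7009) ≡ 1 (mod 28080), hence d ≡ -7009 ≡ 21071 (mod 28080).

21071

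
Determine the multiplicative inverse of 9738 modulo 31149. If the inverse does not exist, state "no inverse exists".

Compute gcd(9738, 31149):
31149 = 3*9738 + 1935
9738 = 5*1935 + 63
1935 = 30*63 + 45
63 = 1*45 + 18
45 = 2*18 + 9
18 = 2*9 + 0
Since gcd = 9 > 1, 9738 is not a unit mod 31149.

no inverse exists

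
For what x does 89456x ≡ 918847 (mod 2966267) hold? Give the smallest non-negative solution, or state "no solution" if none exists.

First find gcd(89456, 2966267):
2966267 = 33×89456 + 14219
89456 = 6×14219 + 4142
14219 = 3×4142 + 1793
4142 = 2×1793 + 556
1793 = 3×556 + 125
556 = 4×125 + 56
125 = 2×56 + 13
56 = 4×13 + 4
13 = 3×4 + 1
4 = 4×1 + 0
gcd = 1, so a unique solution mod 2966267 exists.
Back-substitute for the Bézout coefficients:
1 = 13 − 3·4
1 = −3·56 + 13·13
1 = 13·125 − 29·56
1 = −29·556 + 129·125
1 = 129·1793 − 416·556
1 = −416·4142 + 961·1793
1 = 961·14219 − 3299·4142
1 = −3299·89456 + 20755·14219
1 = 20755·2966267 − 688214·89456
So 89456·(-688214) ≡ 1 (mod 2966267), giving 89456⁻¹ ≡ 2278053.
x ≡ 89456⁻¹·918847 ≡ 2278053·918847 ≡ 261137 (mod 2966267).

261137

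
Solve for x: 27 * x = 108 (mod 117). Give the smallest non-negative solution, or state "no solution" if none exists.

4

First find gcd(27, 117):
117 = 4*27 + 9
27 = 3*9 + 0
gcd = 9 and 9 | 108, so solutions exist. Divide through by 9: 3x ≡ 12 (mod 13).
Now find 3⁻¹ mod 13:
13 = 4×3 + 1
3 = 3×1 + 0
Back-substitute:
1 = 13 − 4·3
So 3·(-4) ≡ 1 (mod 13), i.e. 3⁻¹ ≡ 9.
Then x ≡ 9·12 ≡ 4 (mod 13); the smallest non-negative solution is x = 4.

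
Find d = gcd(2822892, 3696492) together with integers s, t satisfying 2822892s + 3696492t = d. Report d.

12

Euclidean algorithm:
3696492 = 1·2822892 + 873600
2822892 = 3·873600 + 202092
873600 = 4·202092 + 65232
202092 = 3·65232 + 6396
65232 = 10·6396 + 1272
6396 = 5·1272 + 36
1272 = 35·36 + 12
36 = 3·12 + 0
gcd(2822892, 3696492) = 12.
Express as a combination:
12 = 1272 − 35·36
12 = −35·6396 + 176·1272
12 = 176·65232 − 1795·6396
12 = −1795·202092 + 5561·65232
12 = 5561·873600 − 24039·202092
12 = −24039·2822892 + 77678·873600
12 = 77678·3696492 − 101717·2822892
So 12 = (77678)·3696492 + (-101717)·2822892.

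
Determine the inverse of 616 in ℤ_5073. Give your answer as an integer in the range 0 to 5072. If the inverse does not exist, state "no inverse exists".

4933

Run Euclid on (5073, 616):
5073 = 8·616 + 145
616 = 4·145 + 36
145 = 4·36 + 1
36 = 36·1 + 0
gcd = 1, so the inverse exists. Back-substitute:
1 = 145 − 4·36
1 = −4·616 + 17·145
1 = 17·5073 − 140·616
Thus 616·(-140) ≡ 1 (mod 5073); reducing, -140 mod 5073 = 4933.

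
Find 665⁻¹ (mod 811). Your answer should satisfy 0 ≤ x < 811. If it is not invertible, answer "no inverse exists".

761

Apply the Euclidean algorithm to 811 and 665:
811 = 1*665 + 146
665 = 4*146 + 81
146 = 1*81 + 65
81 = 1*65 + 16
65 = 4*16 + 1
16 = 16*1 + 0
Since gcd(665, 811) = 1, back-substitute to write 1 as a combination:
1 = 65 − 4·16
1 = −4·81 + 5·65
1 = 5·146 − 9·81
1 = −9·665 + 41·146
1 = 41·811 − 50·665
Hence 665⁻¹ ≡ -50 ≡ 761 (mod 811).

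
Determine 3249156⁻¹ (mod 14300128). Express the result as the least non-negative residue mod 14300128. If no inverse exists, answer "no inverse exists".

no inverse exists

Compute gcd(3249156, 14300128):
14300128 = 4×3249156 + 1303504
3249156 = 2×1303504 + 642148
1303504 = 2×642148 + 19208
642148 = 33×19208 + 8284
19208 = 2×8284 + 2640
8284 = 3×2640 + 364
2640 = 7×364 + 92
364 = 3×92 + 88
92 = 1×88 + 4
88 = 22×4 + 0
Since gcd = 4 > 1, 3249156 is not a unit mod 14300128.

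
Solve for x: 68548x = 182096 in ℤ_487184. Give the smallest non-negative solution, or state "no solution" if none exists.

32248

First find gcd(68548, 487184):
487184 = 7·68548 + 7348
68548 = 9·7348 + 2416
7348 = 3·2416 + 100
2416 = 24·100 + 16
100 = 6·16 + 4
16 = 4·4 + 0
gcd = 4 and 4 | 182096, so solutions exist. Divide through by 4: 17137x ≡ 45524 (mod 121796).
Now find 17137⁻¹ mod 121796:
121796 = 7*17137 + 1837
17137 = 9*1837 + 604
1837 = 3*604 + 25
604 = 24*25 + 4
25 = 6*4 + 1
4 = 4*1 + 0
Back-substitute:
1 = 25 − 6·4
1 = −6·604 + 145·25
1 = 145·1837 − 441·604
1 = −441·17137 + 4114·1837
1 = 4114·121796 − 29239·17137
So 17137·(-29239) ≡ 1 (mod 121796), i.e. 17137⁻¹ ≡ 92557.
Then x ≡ 92557·45524 ≡ 32248 (mod 121796); the smallest non-negative solution is x = 32248.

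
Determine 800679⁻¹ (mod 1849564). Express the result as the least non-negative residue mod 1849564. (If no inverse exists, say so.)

1647719

Extended Euclidean algorithm:
1849564 = 2·800679 + 248206
800679 = 3·248206 + 56061
248206 = 4·56061 + 23962
56061 = 2·23962 + 8137
23962 = 2·8137 + 7688
8137 = 1·7688 + 449
7688 = 17·449 + 55
449 = 8·55 + 9
55 = 6·9 + 1
9 = 9·1 + 0
gcd = 1, so the inverse exists. Back-substitute:
1 = 55 − 6·9
1 = −6·449 + 49·55
1 = 49·7688 − 839·449
1 = −839·8137 + 888·7688
1 = 888·23962 − 2615·8137
1 = −2615·56061 + 6118·23962
1 = 6118·248206 − 27087·56061
1 = −27087·800679 + 87379·248206
1 = 87379·1849564 − 201845·800679
Hence 800679⁻¹ ≡ -201845 ≡ 1647719 (mod 1849564).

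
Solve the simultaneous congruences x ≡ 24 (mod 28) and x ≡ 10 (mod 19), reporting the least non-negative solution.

Write x = 24 + 28·k. Then 28·k ≡ 10 − 24 ≡ 5 (mod 19).
Need 28⁻¹ mod 19. Extended Euclid on (19, 9):
19 = 2·9 + 1
9 = 9·1 + 0
Back-substitute:
1 = 19 − 2·9
28⁻¹ ≡ 17 (mod 19), so k ≡ 17·5 ≡ 9 (mod 19).
x = 24 + 28·9 = 276.

276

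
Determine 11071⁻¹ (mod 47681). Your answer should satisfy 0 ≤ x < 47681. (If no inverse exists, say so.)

Run Euclid on (47681, 11071):
47681 = 4×11071 + 3397
11071 = 3×3397 + 880
3397 = 3×880 + 757
880 = 1×757 + 123
757 = 6×123 + 19
123 = 6×19 + 9
19 = 2×9 + 1
9 = 9×1 + 0
Since gcd(11071, 47681) = 1, back-substitute to write 1 as a combination:
1 = 19 − 2·9
1 = −2·123 + 13·19
1 = 13·757 − 80·123
1 = −80·880 + 93·757
1 = 93·3397 − 359·880
1 = −359·11071 + 1170·3397
1 = 1170·47681 − 5039·11071
Hence 11071⁻¹ ≡ -5039 ≡ 42642 (mod 47681).

42642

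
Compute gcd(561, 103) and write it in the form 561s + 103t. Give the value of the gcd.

Repeated division:
561 = 5*103 + 46
103 = 2*46 + 11
46 = 4*11 + 2
11 = 5*2 + 1
2 = 2*1 + 0
gcd(561, 103) = 1.
Back-substituting:
1 = 11 − 5·2
1 = −5·46 + 21·11
1 = 21·103 − 47·46
1 = −47·561 + 256·103
So 1 = (-47)·561 + (256)·103.

1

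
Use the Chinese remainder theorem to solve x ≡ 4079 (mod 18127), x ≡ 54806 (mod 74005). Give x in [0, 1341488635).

177666806

Write x = 4079 + 18127·k. Then 18127·k ≡ 54806 − 4079 ≡ 50727 (mod 74005).
Need 18127⁻¹ mod 74005. Extended Euclid on (74005, 18127):
74005 = 4×18127 + 1497
18127 = 12×1497 + 163
1497 = 9×163 + 30
163 = 5×30 + 13
30 = 2×13 + 4
13 = 3×4 + 1
4 = 4×1 + 0
Back-substitute:
1 = 13 − 3·4
1 = −3·30 + 7·13
1 = 7·163 − 38·30
1 = −38·1497 + 349·163
1 = 349·18127 − 4226·1497
1 = −4226·74005 + 17253·18127
18127⁻¹ ≡ 17253 (mod 74005), so k ≡ 17253·50727 ≡ 9801 (mod 74005).
x = 4079 + 18127·9801 = 177666806.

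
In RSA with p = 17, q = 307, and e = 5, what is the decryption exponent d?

φ(n) = (p−1)(q−1) = 16·306 = 4896.
Need d with 5·d ≡ 1 (mod 4896). Apply the extended Euclidean algorithm:
4896 = 979×5 + 1
5 = 5×1 + 0
Back-substitute:
1 = 4896 − 979·5
So 5·(-979) ≡ 1 (mod 4896), hence d ≡ -979 ≡ 3917 (mod 4896).

3917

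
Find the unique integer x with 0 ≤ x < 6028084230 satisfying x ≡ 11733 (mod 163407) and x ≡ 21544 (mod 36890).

Write x = 11733 + 163407·k. Then 163407·k ≡ 21544 − 11733 ≡ 9811 (mod 36890).
Need 163407⁻¹ mod 36890. Extended Euclid on (36890, 15847):
36890 = 2×15847 + 5196
15847 = 3×5196 + 259
5196 = 20×259 + 16
259 = 16×16 + 3
16 = 5×3 + 1
3 = 3×1 + 0
Back-substitute:
1 = 16 − 5·3
1 = −5·259 + 81·16
1 = 81·5196 − 1625·259
1 = −1625·15847 + 4956·5196
1 = 4956·36890 − 11537·15847
163407⁻¹ ≡ 25353 (mod 36890), so k ≡ 25353·9811 ≡ 25903 (mod 36890).
x = 11733 + 163407·25903 = 4232743254.

4232743254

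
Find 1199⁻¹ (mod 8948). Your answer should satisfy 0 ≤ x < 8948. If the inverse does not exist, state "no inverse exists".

7239

gcd(8948, 1199) by repeated division:
8948 = 7·1199 + 555
1199 = 2·555 + 89
555 = 6·89 + 21
89 = 4·21 + 5
21 = 4·5 + 1
5 = 5·1 + 0
Since gcd(1199, 8948) = 1, back-substitute to write 1 as a combination:
1 = 21 − 4·5
1 = −4·89 + 17·21
1 = 17·555 − 106·89
1 = −106·1199 + 229·555
1 = 229·8948 − 1709·1199
So 1199·(-1709) ≡ 1 (mod 8948), and -1709 ≡ 7239 (mod 8948).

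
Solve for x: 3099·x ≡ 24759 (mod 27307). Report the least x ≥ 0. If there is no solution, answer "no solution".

6881

First find gcd(3099, 27307):
27307 = 8*3099 + 2515
3099 = 1*2515 + 584
2515 = 4*584 + 179
584 = 3*179 + 47
179 = 3*47 + 38
47 = 1*38 + 9
38 = 4*9 + 2
9 = 4*2 + 1
2 = 2*1 + 0
gcd = 1, so a unique solution mod 27307 exists.
Back-substitute for the Bézout coefficients:
1 = 9 − 4·2
1 = −4·38 + 17·9
1 = 17·47 − 21·38
1 = −21·179 + 80·47
1 = 80·584 − 261·179
1 = −261·2515 + 1124·584
1 = 1124·3099 − 1385·2515
1 = −1385·27307 + 12204·3099
So 3099·(12204) ≡ 1 (mod 27307), giving 3099⁻¹ ≡ 12204.
x ≡ 3099⁻¹·24759 ≡ 12204·24759 ≡ 6881 (mod 27307).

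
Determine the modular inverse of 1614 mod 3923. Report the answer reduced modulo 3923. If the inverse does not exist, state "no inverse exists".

3240

Run Euclid on (3923, 1614):
3923 = 2*1614 + 695
1614 = 2*695 + 224
695 = 3*224 + 23
224 = 9*23 + 17
23 = 1*17 + 6
17 = 2*6 + 5
6 = 1*5 + 1
5 = 5*1 + 0
gcd = 1, so the inverse exists. Back-substitute:
1 = 6 − 5
1 = −17 + 3·6
1 = 3·23 − 4·17
1 = −4·224 + 39·23
1 = 39·695 − 121·224
1 = −121·1614 + 281·695
1 = 281·3923 − 683·1614
Hence 1614⁻¹ ≡ -683 ≡ 3240 (mod 3923).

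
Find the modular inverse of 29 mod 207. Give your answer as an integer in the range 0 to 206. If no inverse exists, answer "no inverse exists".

Apply the Euclidean algorithm to 207 and 29:
207 = 7×29 + 4
29 = 7×4 + 1
4 = 4×1 + 0
Since gcd(29, 207) = 1, back-substitute to write 1 as a combination:
1 = 29 − 7·4
1 = −7·207 + 50·29
So 29·50 ≡ 1 (mod 207).

50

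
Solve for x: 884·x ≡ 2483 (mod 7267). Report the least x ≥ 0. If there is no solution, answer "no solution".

159

First find gcd(884, 7267):
7267 = 8×884 + 195
884 = 4×195 + 104
195 = 1×104 + 91
104 = 1×91 + 13
91 = 7×13 + 0
gcd = 13 and 13 | 2483, so solutions exist. Divide through by 13: 68x ≡ 191 (mod 559).
Now find 68⁻¹ mod 559:
559 = 8*68 + 15
68 = 4*15 + 8
15 = 1*8 + 7
8 = 1*7 + 1
7 = 7*1 + 0
Back-substitute:
1 = 8 − 7
1 = −15 + 2·8
1 = 2·68 − 9·15
1 = −9·559 + 74·68
So 68⁻¹ ≡ 74 (mod 559).
Then x ≡ 74·191 ≡ 159 (mod 559); the smallest non-negative solution is x = 159.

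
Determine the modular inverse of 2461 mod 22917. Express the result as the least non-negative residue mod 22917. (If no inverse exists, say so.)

5401

gcd(22917, 2461) by repeated division:
22917 = 9*2461 + 768
2461 = 3*768 + 157
768 = 4*157 + 140
157 = 1*140 + 17
140 = 8*17 + 4
17 = 4*4 + 1
4 = 4*1 + 0
gcd = 1, so the inverse exists. Back-substitute:
1 = 17 − 4·4
1 = −4·140 + 33·17
1 = 33·157 − 37·140
1 = −37·768 + 181·157
1 = 181·2461 − 580·768
1 = −580·22917 + 5401·2461
So 2461·5401 ≡ 1 (mod 22917).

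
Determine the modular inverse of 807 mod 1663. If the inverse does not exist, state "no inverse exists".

1086

Extended Euclidean algorithm:
1663 = 2·807 + 49
807 = 16·49 + 23
49 = 2·23 + 3
23 = 7·3 + 2
3 = 1·2 + 1
2 = 2·1 + 0
gcd = 1, so the inverse exists. Back-substitute:
1 = 3 − 2
1 = −23 + 8·3
1 = 8·49 − 17·23
1 = −17·807 + 280·49
1 = 280·1663 − 577·807
Hence 807⁻¹ ≡ -577 ≡ 1086 (mod 1663).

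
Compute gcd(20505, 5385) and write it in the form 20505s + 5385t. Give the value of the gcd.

Apply Euclid's algorithm to 20505 and 5385:
20505 = 3*5385 + 4350
5385 = 1*4350 + 1035
4350 = 4*1035 + 210
1035 = 4*210 + 195
210 = 1*195 + 15
195 = 13*15 + 0
gcd(20505, 5385) = 15.
Back-substituting:
15 = 210 − 195
15 = −1035 + 5·210
15 = 5·4350 − 21·1035
15 = −21·5385 + 26·4350
15 = 26·20505 − 99·5385
So 15 = (26)·20505 + (-99)·5385.

15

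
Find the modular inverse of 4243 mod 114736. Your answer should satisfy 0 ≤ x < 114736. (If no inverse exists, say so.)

37371

Apply the Euclidean algorithm to 114736 and 4243:
114736 = 27·4243 + 175
4243 = 24·175 + 43
175 = 4·43 + 3
43 = 14·3 + 1
3 = 3·1 + 0
gcd = 1, so the inverse exists. Back-substitute:
1 = 43 − 14·3
1 = −14·175 + 57·43
1 = 57·4243 − 1382·175
1 = −1382·114736 + 37371·4243
So 4243·37371 ≡ 1 (mod 114736).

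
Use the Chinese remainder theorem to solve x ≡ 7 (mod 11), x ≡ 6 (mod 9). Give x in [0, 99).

51

Write x = 7 + 11·k. Then 11·k ≡ 6 − 7 ≡ 8 (mod 9).
Need 11⁻¹ mod 9. Extended Euclid on (9, 2):
9 = 4·2 + 1
2 = 2·1 + 0
Back-substitute:
1 = 9 − 4·2
11⁻¹ ≡ 5 (mod 9), so k ≡ 5·8 ≡ 4 (mod 9).
x = 7 + 11·4 = 51.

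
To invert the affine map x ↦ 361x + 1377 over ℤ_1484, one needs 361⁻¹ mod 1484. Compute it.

37

Extended Euclidean algorithm:
1484 = 4*361 + 40
361 = 9*40 + 1
40 = 40*1 + 0
gcd = 1, so the inverse exists. Back-substitute:
1 = 361 − 9·40
1 = −9·1484 + 37·361
So 361·37 ≡ 1 (mod 1484).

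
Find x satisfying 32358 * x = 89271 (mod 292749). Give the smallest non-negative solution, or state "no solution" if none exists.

67341

First find gcd(32358, 292749):
292749 = 9*32358 + 1527
32358 = 21*1527 + 291
1527 = 5*291 + 72
291 = 4*72 + 3
72 = 24*3 + 0
gcd = 3 and 3 | 89271, so solutions exist. Divide through by 3: 10786x ≡ 29757 (mod 97583).
Now find 10786⁻¹ mod 97583:
97583 = 9×10786 + 509
10786 = 21×509 + 97
509 = 5×97 + 24
97 = 4×24 + 1
24 = 24×1 + 0
Back-substitute:
1 = 97 − 4·24
1 = −4·509 + 21·97
1 = 21·10786 − 445·509
1 = −445·97583 + 4026·10786
So 10786⁻¹ ≡ 4026 (mod 97583).
Then x ≡ 4026·29757 ≡ 67341 (mod 97583); the smallest non-negative solution is x = 67341.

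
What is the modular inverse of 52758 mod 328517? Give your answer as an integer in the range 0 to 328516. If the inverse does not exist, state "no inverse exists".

Extended Euclidean algorithm:
328517 = 6*52758 + 11969
52758 = 4*11969 + 4882
11969 = 2*4882 + 2205
4882 = 2*2205 + 472
2205 = 4*472 + 317
472 = 1*317 + 155
317 = 2*155 + 7
155 = 22*7 + 1
7 = 7*1 + 0
The gcd is 1. Working backward:
1 = 155 − 22·7
1 = −22·317 + 45·155
1 = 45·472 − 67·317
1 = −67·2205 + 313·472
1 = 313·4882 − 693·2205
1 = −693·11969 + 1699·4882
1 = 1699·52758 − 7489·11969
1 = −7489·328517 + 46633·52758
So 52758·46633 ≡ 1 (mod 328517).

46633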